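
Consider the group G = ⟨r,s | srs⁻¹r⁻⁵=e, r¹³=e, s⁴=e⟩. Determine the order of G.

Enumerate words in the generators, reducing via the relations: the distinct elements are
  {e, r, s, rs, r², r³, r⁴, r⁵, r⁶, r⁷, r⁸, r⁹, s², s³, rs², rs³, r²s, r³s, r¹², r¹¹, r¹⁰, r⁴s, r⁵s, r⁶s, r⁷s, r⁸s, r⁹s, r²s², r²s³, r³s², r³s³, r¹²s, r¹¹s, r¹⁰s, r⁴s², r⁴s³, r⁵s², r⁵s³, r⁶s², r⁶s³, r⁷s², r⁷s³, r⁸s², r⁸s³, r⁹s², r⁹s³, r¹²s², r¹²s³, r¹¹s², r¹¹s³, r¹⁰s², r¹⁰s³}.
No further products give new elements, so |G| = 52.

Answer: 52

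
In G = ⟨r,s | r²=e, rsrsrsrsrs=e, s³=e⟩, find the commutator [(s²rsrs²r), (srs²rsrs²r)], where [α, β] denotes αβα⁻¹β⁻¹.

[(s²rsrs²r), (srs²rsrs²r)] = (s²rsrs²r)·(srs²rsrs²r)·(s²rsrs²r)⁻¹·(srs²rsrs²r)⁻¹.
  (s²rsrs²r) · (srs²rsrs²r) = rs²rsrs²
  (rs²rsrs²) · (rsrs²rs) = s²rsrs²rsr
  (s²rsrs²rsr) · (rsrs²rsrs²) = rsr

Answer: rsr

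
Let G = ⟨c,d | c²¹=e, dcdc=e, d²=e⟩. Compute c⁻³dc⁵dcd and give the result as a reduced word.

Multiply left to right, reducing at each step:
  (c¹⁸) · d = c¹⁸d
  (c¹⁸d) · c⁵ = c¹³d
  (c¹³d) · d = c¹³
  (c¹³) · c = c¹⁴
  (c¹⁴) · d = c¹⁴d

Answer: c¹⁴d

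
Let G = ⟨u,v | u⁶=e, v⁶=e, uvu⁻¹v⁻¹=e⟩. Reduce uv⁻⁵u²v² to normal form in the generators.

Multiply left to right, reducing at each step:
  u · v⁻⁵ = uv
  (uv) · u² = u³v
  (u³v) · v² = u³v³

Answer: u³v³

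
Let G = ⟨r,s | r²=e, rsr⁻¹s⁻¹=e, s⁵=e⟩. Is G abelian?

Each pair of generators commutes: r·s = rs = s·r. Since the generators pairwise commute, every element of G commutes with every other, so G is abelian.

Answer: Yes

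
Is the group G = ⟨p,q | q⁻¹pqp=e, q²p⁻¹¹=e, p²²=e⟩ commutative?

p·q = pq but q·p = p¹⁰q⁻¹, so p·q ≠ q·p and G is not abelian.

Answer: No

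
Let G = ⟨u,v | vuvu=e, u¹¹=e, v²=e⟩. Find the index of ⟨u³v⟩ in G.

First find ord(u³v) by computing successive powers:
  (u³v)¹ = u³v, (u³v)² = e.
So |⟨u³v⟩| = ord(u³v) = 2. With |G| = 22, by Lagrange [G : ⟨u³v⟩] = 22/2 = 11.

Answer: 11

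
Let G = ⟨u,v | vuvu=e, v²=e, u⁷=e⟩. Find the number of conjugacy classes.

The conjugacy classes (representative and size) are:
  [e] (size 1), [u⁶] (size 2), [u⁵] (size 2), [u⁴] (size 2), [uv] (size 7).
Class equation: 1 + 2 + 2 + 2 + 7 = 14 = |G|. So G has 5 conjugacy classes.

Answer: 5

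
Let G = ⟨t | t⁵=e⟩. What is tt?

Compute t · t by multiplying left to right and reducing via the relations at each step:
  t · t = t²

Answer: t²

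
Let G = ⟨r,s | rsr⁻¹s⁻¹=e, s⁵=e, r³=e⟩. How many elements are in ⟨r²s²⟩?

|⟨r²s²⟩| equals the order of r²s². Compute successive powers until reaching e:
  (r²s²)¹ = r²s², (r²s²)² = rs⁴, (r²s²)³ = s, (r²s²)⁴ = r²s³, (r²s²)⁵ = r, (r²s²)⁶ = s², (r²s²)⁷ = r²s⁴, (r²s²)⁸ = rs, (r²s²)⁹ = s³, (r²s²)¹⁰ = r², (r²s²)¹¹ = rs², (r²s²)¹² = s⁴, (r²s²)¹³ = r²s, (r²s²)¹⁴ = rs³, (r²s²)¹⁵ = e.
The smallest positive k with (r²s²)ᵏ = e is 15, so |⟨r²s²⟩| = 15.

Answer: 15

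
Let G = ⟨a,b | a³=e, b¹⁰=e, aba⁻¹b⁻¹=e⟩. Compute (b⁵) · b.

Compute (b⁵) · b by multiplying left to right and reducing via the relations at each step:
  (b⁵) · b = b⁶

Answer: b⁶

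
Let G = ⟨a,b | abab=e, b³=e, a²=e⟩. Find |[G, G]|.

G' = [G, G] is generated by all commutators. The generator-pair commutators are: [a, b] = b.
The subgroup they normally generate is {e, b, b²}, of order 3.
Check: |G/G'| = 6/3 = 2 is the order of the abelianisation.

Answer: 3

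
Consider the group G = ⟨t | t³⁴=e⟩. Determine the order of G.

G is generated by a single element, so G is cyclic. The relator gives t³⁴ = e and no smaller power is forced to be e, so the 34 powers {e, t, t², t³, t⁴, t⁵, t⁶, t⁷, t⁸, t⁹, t²², t²³, t²¹, t²⁰, t²⁴, t²⁵, t²⁶, t²⁷, t²⁸, t²⁹, t³², t³³, t³¹, t³⁰, t¹², t¹³, t¹¹, t¹⁰, t¹⁴, t¹⁵, t¹⁶, t¹⁷, t¹⁸, t¹⁹} are distinct. Hence |G| = 34.

Answer: 34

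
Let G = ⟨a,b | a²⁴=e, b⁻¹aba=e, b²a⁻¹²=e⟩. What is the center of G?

An element z ∈ Z(G) iff z commutes with every generator.
For example a¹² is central: (a¹²)·a = a¹³ = a·(a¹²); (a¹²)·b = b⁻¹ = b·(a¹²).
Whereas a ∉ Z(G) since a·b = ab ≠ a¹¹b⁻¹ = b·a.
Checking each of the 48 elements this way gives Z(G) = {e, a¹²}, of order 2.

Answer: {e, a¹²}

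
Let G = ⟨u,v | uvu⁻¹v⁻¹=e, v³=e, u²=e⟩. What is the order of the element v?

Compute successive powers until reaching e:
  v¹ = v, v² = v², v³ = e.
The smallest positive k with vᵏ = e is 3.

Answer: 3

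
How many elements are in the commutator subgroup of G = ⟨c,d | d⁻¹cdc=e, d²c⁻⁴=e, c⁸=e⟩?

G' = [G, G] is generated by all commutators. The generator-pair commutators are: [c, d] = c².
The subgroup they normally generate is {e, c², c⁴, c⁶}, of order 4.
Check: |G/G'| = 16/4 = 4 is the order of the abelianisation.

Answer: 4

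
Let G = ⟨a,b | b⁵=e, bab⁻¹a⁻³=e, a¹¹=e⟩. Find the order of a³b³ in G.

Compute successive powers until reaching e:
  (a³b³)¹ = a³b³, (a³b³)² = a⁷b, (a³b³)³ = a⁵b⁴, (a³b³)⁴ = a⁶b², (a³b³)⁵ = e.
The smallest positive k with (a³b³)ᵏ = e is 5.

Answer: 5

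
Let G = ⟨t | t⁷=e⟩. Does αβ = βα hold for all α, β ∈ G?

G has a single generator, so G is cyclic and hence abelian.

Answer: Yes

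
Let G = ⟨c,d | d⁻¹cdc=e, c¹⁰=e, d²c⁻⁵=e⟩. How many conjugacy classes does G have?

The conjugacy classes (representative and size) are:
  [e] (size 1), [c] (size 2), [c⁸] (size 2), [c⁷] (size 2), [c⁴] (size 2), [c⁵] (size 1), [c⁴d] (size 5), [c²d⁻¹] (size 5).
Class equation: 1 + 2 + 2 + 2 + 2 + 1 + 5 + 5 = 20 = |G|. So G has 8 conjugacy classes.

Answer: 8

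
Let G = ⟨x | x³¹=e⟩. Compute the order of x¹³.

Compute successive powers until reaching e:
  (x¹³)¹ = x¹³, (x¹³)² = x²⁶, (x¹³)³ = x⁸, (x¹³)⁴ = x²¹, (x¹³)⁵ = x³, (x¹³)⁶ = x¹⁶, (x¹³)⁷ = x²⁹, (x¹³)⁸ = x¹¹, (x¹³)⁹ = x²⁴, (x¹³)¹⁰ = x⁶, (x¹³)¹¹ = x¹⁹, (x¹³)¹² = x, (x¹³)¹³ = x¹⁴, (x¹³)¹⁴ = x²⁷, (x¹³)¹⁵ = x⁹, (x¹³)¹⁶ = x²², (x¹³)¹⁷ = x⁴, (x¹³)¹⁸ = x¹⁷, (x¹³)¹⁹ = x³⁰, (x¹³)²⁰ = x¹², (x¹³)²¹ = x²⁵, (x¹³)²² = x⁷, (x¹³)²³ = x²⁰, (x¹³)²⁴ = x², (x¹³)²⁵ = x¹⁵, (x¹³)²⁶ = x²⁸, (x¹³)²⁷ = x¹⁰, (x¹³)²⁸ = x²³, (x¹³)²⁹ = x⁵, (x¹³)³⁰ = x¹⁸, (x¹³)³¹ = e.
The smallest positive k with (x¹³)ᵏ = e is 31.

Answer: 31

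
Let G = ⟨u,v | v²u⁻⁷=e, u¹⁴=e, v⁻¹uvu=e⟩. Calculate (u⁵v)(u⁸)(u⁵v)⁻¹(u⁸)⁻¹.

[(u⁵v), (u⁸)] = (u⁵v)·(u⁸)·(u⁵v)⁻¹·(u⁸)⁻¹.
  (u⁵v) · (u⁸) = u⁴v⁻¹
  (u⁴v⁻¹) · (u⁵v⁻¹) = u⁶
  (u⁶) · (u⁶) = u¹²

Answer: u¹²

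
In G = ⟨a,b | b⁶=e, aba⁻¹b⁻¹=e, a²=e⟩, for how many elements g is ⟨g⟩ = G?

⟨g⟩ = G would require ord(g) = |G| = 12, but the maximum element order in G is 6 < 12. So G is not cyclic and no single element generates it: the count is 0.

Answer: 0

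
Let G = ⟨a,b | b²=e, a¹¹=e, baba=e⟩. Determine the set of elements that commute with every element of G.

An element z ∈ Z(G) iff z commutes with every generator.
For example e is central: e·a = a = a·e; e·b = b = b·e.
Whereas a ∉ Z(G) since a·b = ab ≠ a¹⁰b = b·a.
Checking each of the 22 elements this way gives Z(G) = {e}, of order 1.

Answer: {e}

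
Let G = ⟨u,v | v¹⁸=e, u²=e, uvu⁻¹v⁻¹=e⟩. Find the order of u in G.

Compute successive powers until reaching e:
  u¹ = u, u² = e.
The smallest positive k with uᵏ = e is 2.

Answer: 2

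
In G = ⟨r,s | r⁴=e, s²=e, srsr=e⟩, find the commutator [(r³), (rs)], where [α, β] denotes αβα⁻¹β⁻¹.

[(r³), (rs)] = (r³)·(rs)·(r³)⁻¹·(rs)⁻¹.
  (r³) · (rs) = s
  s · r = r³s
  (r³s) · (rs) = r²

Answer: r²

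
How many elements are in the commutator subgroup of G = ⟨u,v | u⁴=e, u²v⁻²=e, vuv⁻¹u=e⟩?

G' = [G, G] is generated by all commutators. The generator-pair commutators are: [u, v] = u².
The subgroup they normally generate is {e, u²}, of order 2.
Check: |G/G'| = 8/2 = 4 is the order of the abelianisation.

Answer: 2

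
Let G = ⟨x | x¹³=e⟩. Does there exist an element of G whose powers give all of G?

|G| = 13. The element x has order 13 (its powers give 13 distinct elements), so ⟨x⟩ = G and G is cyclic.

Answer: Yes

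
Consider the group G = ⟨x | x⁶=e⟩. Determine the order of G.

G is generated by a single element, so G is cyclic. The relator gives x⁶ = e and no smaller power is forced to be e, so the 6 powers {e, x, x², x³, x⁴, x⁵} are distinct. Hence |G| = 6.

Answer: 6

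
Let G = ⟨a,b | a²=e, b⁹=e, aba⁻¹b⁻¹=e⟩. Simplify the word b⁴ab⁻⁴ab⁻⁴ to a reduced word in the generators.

Multiply left to right, reducing at each step:
  (b⁴) · a = ab⁴
  (ab⁴) · b⁻⁴ = a
  a · a = e
  e · b⁻⁴ = b⁵

Answer: b⁵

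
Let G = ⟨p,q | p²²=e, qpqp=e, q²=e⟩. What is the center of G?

An element z ∈ Z(G) iff z commutes with every generator.
For example p¹¹ is central: (p¹¹)·p = p¹² = p·(p¹¹); (p¹¹)·q = p¹¹q = q·(p¹¹).
Whereas p ∉ Z(G) since p·q = pq ≠ p²¹q = q·p.
Checking each of the 44 elements this way gives Z(G) = {e, p¹¹}, of order 2.

Answer: {e, p¹¹}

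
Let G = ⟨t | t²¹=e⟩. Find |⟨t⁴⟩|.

|⟨t⁴⟩| equals the order of t⁴. Compute successive powers until reaching e:
  (t⁴)¹ = t⁴, (t⁴)² = t⁸, (t⁴)³ = t¹², (t⁴)⁴ = t¹⁶, (t⁴)⁵ = t²⁰, (t⁴)⁶ = t³, (t⁴)⁷ = t⁷, (t⁴)⁸ = t¹¹, (t⁴)⁹ = t¹⁵, (t⁴)¹⁰ = t¹⁹, (t⁴)¹¹ = t², (t⁴)¹² = t⁶, (t⁴)¹³ = t¹⁰, (t⁴)¹⁴ = t¹⁴, (t⁴)¹⁵ = t¹⁸, (t⁴)¹⁶ = t, (t⁴)¹⁷ = t⁵, (t⁴)¹⁸ = t⁹, (t⁴)¹⁹ = t¹³, (t⁴)²⁰ = t¹⁷, (t⁴)²¹ = e.
The smallest positive k with (t⁴)ᵏ = e is 21, so |⟨t⁴⟩| = 21.

Answer: 21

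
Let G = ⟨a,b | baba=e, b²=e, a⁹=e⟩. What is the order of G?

Enumerate words in the generators, reducing via the relations: the distinct elements are
  {a, b, e, ab, a², a³, a⁴, a⁵, a⁶, a⁷, a⁸, a²b, a³b, a⁴b, a⁵b, a⁶b, a⁷b, a⁸b}.
No further products give new elements, so |G| = 18.

Answer: 18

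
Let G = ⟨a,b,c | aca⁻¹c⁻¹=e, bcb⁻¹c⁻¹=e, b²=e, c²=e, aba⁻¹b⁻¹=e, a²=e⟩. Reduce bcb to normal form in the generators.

Multiply left to right, reducing at each step:
  b · c = bc
  (bc) · b = c

Answer: c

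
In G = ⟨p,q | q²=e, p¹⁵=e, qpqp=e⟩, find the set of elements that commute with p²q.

⟨p²q⟩ ⊆ C_G(p²q) since powers of p²q commute with p²q; so |C_G(p²q)| ≥ |⟨p²q⟩| = 2.
By orbit–stabilizer, |C_G(p²q)| = |G| / |conj. class of p²q| = 30 / 15 = 2.
The 2 elements commuting with p²q are {e, p²q}.

Answer: {e, p²q}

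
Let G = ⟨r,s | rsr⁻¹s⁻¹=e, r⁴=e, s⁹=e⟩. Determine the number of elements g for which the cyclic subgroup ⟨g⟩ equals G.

G is cyclic of order 36. An element generates G iff its order is 36, and a cyclic group of order 36 has exactly φ(36) = 12 such elements.

Answer: 12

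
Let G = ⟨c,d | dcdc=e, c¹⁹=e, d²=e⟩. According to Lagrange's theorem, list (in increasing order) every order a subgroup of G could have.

|G| = 38 = 2 · 19. By Lagrange's theorem the order of any subgroup divides 38; the divisors of 38 are 1, 2, 19, 38.

Answer: 1, 2, 19, 38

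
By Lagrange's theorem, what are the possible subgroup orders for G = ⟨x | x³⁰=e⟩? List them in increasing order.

|G| = 30 = 2 · 3 · 5. By Lagrange's theorem the order of any subgroup divides 30; the divisors of 30 are 1, 2, 3, 5, 6, 10, 15, 30.

Answer: 1, 2, 3, 5, 6, 10, 15, 30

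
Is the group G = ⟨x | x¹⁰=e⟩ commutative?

G has a single generator, so G is cyclic and hence abelian.

Answer: Yes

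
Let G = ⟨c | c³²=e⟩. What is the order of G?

G is generated by a single element, so G is cyclic. The relator gives c³² = e and no smaller power is forced to be e, so the 32 powers {c, e, c², c³, c⁴, c⁵, c⁶, c⁷, c⁸, c⁹, c²², c²³, c²¹, c²⁰, c²⁴, c²⁵, c²⁶, c²⁷, c²⁸, c²⁹, c³¹, c³⁰, c¹², c¹³, c¹¹, c¹⁰, c¹⁴, c¹⁵, c¹⁶, c¹⁷, c¹⁸, c¹⁹} are distinct. Hence |G| = 32.

Answer: 32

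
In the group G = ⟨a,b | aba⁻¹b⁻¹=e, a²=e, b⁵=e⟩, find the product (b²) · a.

Compute (b²) · a by multiplying left to right and reducing via the relations at each step:
  (b²) · a = ab²

Answer: ab²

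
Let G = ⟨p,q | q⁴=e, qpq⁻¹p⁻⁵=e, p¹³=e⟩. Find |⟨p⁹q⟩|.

|⟨p⁹q⟩| equals the order of p⁹q. Compute successive powers until reaching e:
  (p⁹q)¹ = p⁹q, (p⁹q)² = p²q², (p⁹q)³ = p⁶q³, (p⁹q)⁴ = e.
The smallest positive k with (p⁹q)ᵏ = e is 4, so |⟨p⁹q⟩| = 4.

Answer: 4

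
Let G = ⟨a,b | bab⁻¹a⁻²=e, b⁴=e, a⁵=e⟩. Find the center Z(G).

An element z ∈ Z(G) iff z commutes with every generator.
For example e is central: e·a = a = a·e; e·b = b = b·e.
Whereas a ∉ Z(G) since a·b = ab ≠ a²b = b·a.
Checking each of the 20 elements this way gives Z(G) = {e}, of order 1.

Answer: {e}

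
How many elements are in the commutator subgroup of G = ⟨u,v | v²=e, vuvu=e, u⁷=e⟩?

G' = [G, G] is generated by all commutators. The generator-pair commutators are: [u, v] = u².
The subgroup they normally generate is {e, u, u², u³, u⁴, u⁵, u⁶}, of order 7.
Check: |G/G'| = 14/7 = 2 is the order of the abelianisation.

Answer: 7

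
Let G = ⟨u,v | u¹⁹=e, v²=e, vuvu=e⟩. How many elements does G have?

Enumerate words in the generators, reducing via the relations: the distinct elements are
  {e, u, v, uv, u², u³, u⁴, u⁵, u⁶, u⁷, u⁸, u⁹, u²v, u³v, u¹², u¹³, u¹¹, u¹⁰, u¹⁴, u¹⁵, u¹⁶, u¹⁷, u¹⁸, u⁴v, u⁵v, u⁶v, u⁷v, u⁸v, u⁹v, u¹²v, u¹³v, u¹¹v, u¹⁰v, u¹⁴v, u¹⁵v, u¹⁶v, u¹⁷v, u¹⁸v}.
No further products give new elements, so |G| = 38.

Answer: 38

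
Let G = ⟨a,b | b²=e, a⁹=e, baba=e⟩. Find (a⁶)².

Compute successive powers of (a⁶), reducing at each step:
  (a⁶)²: (a⁶) · a⁶ = a³

Answer: a³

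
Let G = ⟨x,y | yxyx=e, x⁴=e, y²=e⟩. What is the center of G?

An element z ∈ Z(G) iff z commutes with every generator.
For example x² is central: (x²)·x = x³ = x·(x²); (x²)·y = x²y = y·(x²).
Whereas x ∉ Z(G) since x·y = xy ≠ x³y = y·x.
Checking each of the 8 elements this way gives Z(G) = {e, x²}, of order 2.

Answer: {e, x²}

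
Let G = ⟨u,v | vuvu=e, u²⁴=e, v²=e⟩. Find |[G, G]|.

G' = [G, G] is generated by all commutators. The generator-pair commutators are: [u, v] = u².
The subgroup they normally generate is {e, u², u⁴, u⁶, u⁸, u¹⁰, u¹², u¹⁴, u¹⁶, u¹⁸, u²⁰, u²²}, of order 12.
Check: |G/G'| = 48/12 = 4 is the order of the abelianisation.

Answer: 12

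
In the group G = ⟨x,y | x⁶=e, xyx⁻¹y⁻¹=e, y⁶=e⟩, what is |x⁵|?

Compute successive powers until reaching e:
  (x⁵)¹ = x⁵, (x⁵)² = x⁴, (x⁵)³ = x³, (x⁵)⁴ = x², (x⁵)⁵ = x, (x⁵)⁶ = e.
The smallest positive k with (x⁵)ᵏ = e is 6.

Answer: 6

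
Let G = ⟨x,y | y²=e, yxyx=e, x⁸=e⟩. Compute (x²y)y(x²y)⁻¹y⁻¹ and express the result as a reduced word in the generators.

[(x²y), y] = (x²y)·y·(x²y)⁻¹·y⁻¹.
  (x²y) · y = x²
  (x²) · (x²y) = x⁴y
  (x⁴y) · y = x⁴

Answer: x⁴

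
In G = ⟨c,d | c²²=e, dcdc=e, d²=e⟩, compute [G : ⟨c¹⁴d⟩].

First find ord(c¹⁴d) by computing successive powers:
  (c¹⁴d)¹ = c¹⁴d, (c¹⁴d)² = e.
So |⟨c¹⁴d⟩| = ord(c¹⁴d) = 2. With |G| = 44, by Lagrange [G : ⟨c¹⁴d⟩] = 44/2 = 22.

Answer: 22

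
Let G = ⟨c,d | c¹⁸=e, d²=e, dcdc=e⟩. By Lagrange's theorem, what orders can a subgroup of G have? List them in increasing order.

|G| = 36 = 2² · 3². By Lagrange's theorem the order of any subgroup divides 36; the divisors of 36 are 1, 2, 3, 4, 6, 9, 12, 18, 36.

Answer: 1, 2, 3, 4, 6, 9, 12, 18, 36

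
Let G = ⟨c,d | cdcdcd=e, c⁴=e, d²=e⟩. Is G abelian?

c·d = cd but d·c = dc, so c·d ≠ d·c and G is not abelian.

Answer: No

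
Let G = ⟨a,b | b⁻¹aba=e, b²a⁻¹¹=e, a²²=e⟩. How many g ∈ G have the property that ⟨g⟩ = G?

⟨g⟩ = G would require ord(g) = |G| = 44, but the maximum element order in G is 22 < 44. So G is not cyclic and no single element generates it: the count is 0.

Answer: 0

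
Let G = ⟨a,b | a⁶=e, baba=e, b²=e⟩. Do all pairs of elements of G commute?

a·b = ab but b·a = a⁵b, so a·b ≠ b·a and G is not abelian.

Answer: No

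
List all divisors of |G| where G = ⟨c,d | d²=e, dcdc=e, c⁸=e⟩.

|G| = 16 = 2⁴. By Lagrange's theorem the order of any subgroup divides 16; the divisors of 16 are 1, 2, 4, 8, 16.

Answer: 1, 2, 4, 8, 16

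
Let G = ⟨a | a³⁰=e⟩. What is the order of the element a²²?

Compute successive powers until reaching e:
  (a²²)¹ = a²², (a²²)² = a¹⁴, (a²²)³ = a⁶, (a²²)⁴ = a²⁸, (a²²)⁵ = a²⁰, (a²²)⁶ = a¹², (a²²)⁷ = a⁴, (a²²)⁸ = a²⁶, (a²²)⁹ = a¹⁸, (a²²)¹⁰ = a¹⁰, (a²²)¹¹ = a², (a²²)¹² = a²⁴, (a²²)¹³ = a¹⁶, (a²²)¹⁴ = a⁸, (a²²)¹⁵ = e.
The smallest positive k with (a²²)ᵏ = e is 15.

Answer: 15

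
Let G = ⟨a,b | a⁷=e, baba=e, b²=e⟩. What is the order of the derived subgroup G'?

G' = [G, G] is generated by all commutators. The generator-pair commutators are: [a, b] = a².
The subgroup they normally generate is {e, a, a², a³, a⁴, a⁵, a⁶}, of order 7.
Check: |G/G'| = 14/7 = 2 is the order of the abelianisation.

Answer: 7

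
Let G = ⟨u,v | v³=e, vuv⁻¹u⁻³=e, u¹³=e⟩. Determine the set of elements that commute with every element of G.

An element z ∈ Z(G) iff z commutes with every generator.
For example e is central: e·u = u = u·e; e·v = v = v·e.
Whereas u ∉ Z(G) since u·v = uv ≠ u³v = v·u.
Checking each of the 39 elements this way gives Z(G) = {e}, of order 1.

Answer: {e}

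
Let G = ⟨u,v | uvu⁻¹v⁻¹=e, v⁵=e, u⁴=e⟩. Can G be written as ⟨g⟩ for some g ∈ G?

|G| = 20. The element uv has order 20 (its powers give 20 distinct elements), so ⟨uv⟩ = G and G is cyclic.

Answer: Yes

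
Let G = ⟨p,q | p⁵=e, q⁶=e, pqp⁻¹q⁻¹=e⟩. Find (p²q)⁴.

Compute successive powers of (p²q), reducing at each step:
  (p²q)²: (p²q) · p² = p⁴q;   (p⁴q) · q = p⁴q²
  (p²q)³: (p⁴q²) · p² = pq²;   (pq²) · q = pq³
  (p²q)⁴: (pq³) · p² = p³q³;   (p³q³) · q = p³q⁴

Answer: p³q⁴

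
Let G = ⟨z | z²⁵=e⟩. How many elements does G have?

G is generated by a single element, so G is cyclic. The relator gives z²⁵ = e and no smaller power is forced to be e, so the 25 powers {e, z, z², z³, z⁴, z⁵, z⁶, z⁷, z⁸, z⁹, z²², z²³, z²¹, z²⁰, z²⁴, z¹², z¹³, z¹¹, z¹⁰, z¹⁴, z¹⁵, z¹⁶, z¹⁷, z¹⁸, z¹⁹} are distinct. Hence |G| = 25.

Answer: 25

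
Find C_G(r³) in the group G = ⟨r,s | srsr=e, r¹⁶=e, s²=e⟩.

⟨r³⟩ ⊆ C_G(r³) since powers of r³ commute with r³; so |C_G(r³)| ≥ |⟨r³⟩| = 16.
By orbit–stabilizer, |C_G(r³)| = |G| / |conj. class of r³| = 32 / 2 = 16.
The 16 elements commuting with r³ are {e, r, r², r³, r⁴, r⁵, r⁶, r⁷, r⁸, r⁹, r¹⁰, r¹¹, r¹², r¹³, r¹⁴, r¹⁵}.

Answer: {e, r, r², r³, r⁴, r⁵, r⁶, r⁷, r⁸, r⁹, r¹⁰, r¹¹, r¹², r¹³, r¹⁴, r¹⁵}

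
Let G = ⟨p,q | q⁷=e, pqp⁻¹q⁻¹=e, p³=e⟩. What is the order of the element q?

Compute successive powers until reaching e:
  q¹ = q, q² = q², q³ = q³, q⁴ = q⁴, q⁵ = q⁵, q⁶ = q⁶, q⁷ = e.
The smallest positive k with qᵏ = e is 7.

Answer: 7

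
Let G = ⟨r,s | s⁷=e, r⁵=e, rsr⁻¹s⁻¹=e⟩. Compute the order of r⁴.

Compute successive powers until reaching e:
  (r⁴)¹ = r⁴, (r⁴)² = r³, (r⁴)³ = r², (r⁴)⁴ = r, (r⁴)⁵ = e.
The smallest positive k with (r⁴)ᵏ = e is 5.

Answer: 5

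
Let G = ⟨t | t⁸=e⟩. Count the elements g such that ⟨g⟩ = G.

G is cyclic of order 8. An element generates G iff its order is 8, and a cyclic group of order 8 has exactly φ(8) = 4 such elements.

Answer: 4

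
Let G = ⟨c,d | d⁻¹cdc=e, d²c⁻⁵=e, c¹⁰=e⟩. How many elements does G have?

Enumerate words in the generators, reducing via the relations: the distinct elements are
  {c, d, e, cd, c², c³, c⁴, c⁵, c⁶, c⁷, c⁸, c⁹, c²d, c³d, c⁴d, d⁻¹, cd⁻¹, c²d⁻¹, c³d⁻¹, c⁴d⁻¹}.
No further products give new elements, so |G| = 20.

Answer: 20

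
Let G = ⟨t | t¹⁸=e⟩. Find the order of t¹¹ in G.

Compute successive powers until reaching e:
  (t¹¹)¹ = t¹¹, (t¹¹)² = t⁴, (t¹¹)³ = t¹⁵, (t¹¹)⁴ = t⁸, (t¹¹)⁵ = t, (t¹¹)⁶ = t¹², (t¹¹)⁷ = t⁵, (t¹¹)⁸ = t¹⁶, (t¹¹)⁹ = t⁹, (t¹¹)¹⁰ = t², (t¹¹)¹¹ = t¹³, (t¹¹)¹² = t⁶, (t¹¹)¹³ = t¹⁷, (t¹¹)¹⁴ = t¹⁰, (t¹¹)¹⁵ = t³, (t¹¹)¹⁶ = t¹⁴, (t¹¹)¹⁷ = t⁷, (t¹¹)¹⁸ = e.
The smallest positive k with (t¹¹)ᵏ = e is 18.

Answer: 18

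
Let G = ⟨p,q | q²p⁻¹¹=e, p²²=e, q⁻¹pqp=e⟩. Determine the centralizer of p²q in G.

⟨p²q⟩ ⊆ C_G(p²q) since powers of p²q commute with p²q; so |C_G(p²q)| ≥ |⟨p²q⟩| = 4.
By orbit–stabilizer, |C_G(p²q)| = |G| / |conj. class of p²q| = 44 / 11 = 4.
The 4 elements commuting with p²q are {e, p¹¹, p²q, p²q⁻¹}.

Answer: {e, p¹¹, p²q, p²q⁻¹}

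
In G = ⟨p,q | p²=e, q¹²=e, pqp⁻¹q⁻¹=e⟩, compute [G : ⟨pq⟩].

First find ord(pq) by computing successive powers:
  (pq)¹ = pq, (pq)² = q², (pq)³ = pq³, (pq)⁴ = q⁴, (pq)⁵ = pq⁵, (pq)⁶ = q⁶, (pq)⁷ = pq⁷, (pq)⁸ = q⁸, (pq)⁹ = pq⁹, (pq)¹⁰ = q¹⁰, (pq)¹¹ = pq¹¹, (pq)¹² = e.
So |⟨pq⟩| = ord(pq) = 12. With |G| = 24, by Lagrange [G : ⟨pq⟩] = 24/12 = 2.

Answer: 2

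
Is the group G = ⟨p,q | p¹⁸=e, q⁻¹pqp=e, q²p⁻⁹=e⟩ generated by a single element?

Every cyclic group is abelian. But p·q = pq while q·p = p⁸q⁻¹, so p·q ≠ q·p and G is not abelian. Hence G is not cyclic.

Answer: No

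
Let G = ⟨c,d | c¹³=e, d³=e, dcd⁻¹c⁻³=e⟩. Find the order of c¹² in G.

Compute successive powers until reaching e:
  (c¹²)¹ = c¹², (c¹²)² = c¹¹, (c¹²)³ = c¹⁰, (c¹²)⁴ = c⁹, (c¹²)⁵ = c⁸, (c¹²)⁶ = c⁷, (c¹²)⁷ = c⁶, (c¹²)⁸ = c⁵, (c¹²)⁹ = c⁴, (c¹²)¹⁰ = c³, (c¹²)¹¹ = c², (c¹²)¹² = c, (c¹²)¹³ = e.
The smallest positive k with (c¹²)ᵏ = e is 13.

Answer: 13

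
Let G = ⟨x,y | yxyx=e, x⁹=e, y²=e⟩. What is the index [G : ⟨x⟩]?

First find ord(x) by computing successive powers:
  x¹ = x, x² = x², x³ = x³, x⁴ = x⁴, x⁵ = x⁵, x⁶ = x⁶, x⁷ = x⁷, x⁸ = x⁸, x⁹ = e.
So |⟨x⟩| = ord(x) = 9. With |G| = 18, by Lagrange [G : ⟨x⟩] = 18/9 = 2.

Answer: 2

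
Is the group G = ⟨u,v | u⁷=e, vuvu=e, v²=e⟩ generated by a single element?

Every cyclic group is abelian. But u·v = uv while v·u = u⁶v, so u·v ≠ v·u and G is not abelian. Hence G is not cyclic.

Answer: No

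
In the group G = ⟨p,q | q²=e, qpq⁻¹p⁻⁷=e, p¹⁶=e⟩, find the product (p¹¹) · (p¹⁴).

Compute (p¹¹) · (p¹⁴) by multiplying left to right and reducing via the relations at each step:
  (p¹¹) · p¹⁴ = p⁹

Answer: p⁹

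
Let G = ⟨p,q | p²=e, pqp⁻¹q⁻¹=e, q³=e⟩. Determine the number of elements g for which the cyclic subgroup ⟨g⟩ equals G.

G is cyclic of order 6. An element generates G iff its order is 6, and a cyclic group of order 6 has exactly φ(6) = 2 such elements.

Answer: 2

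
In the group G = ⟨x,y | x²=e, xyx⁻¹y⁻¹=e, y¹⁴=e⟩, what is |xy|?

Compute successive powers until reaching e:
  (xy)¹ = xy, (xy)² = y², (xy)³ = xy³, (xy)⁴ = y⁴, (xy)⁵ = xy⁵, (xy)⁶ = y⁶, (xy)⁷ = xy⁷, (xy)⁸ = y⁸, (xy)⁹ = xy⁹, (xy)¹⁰ = y¹⁰, (xy)¹¹ = xy¹¹, (xy)¹² = y¹², (xy)¹³ = xy¹³, (xy)¹⁴ = e.
The smallest positive k with (xy)ᵏ = e is 14.

Answer: 14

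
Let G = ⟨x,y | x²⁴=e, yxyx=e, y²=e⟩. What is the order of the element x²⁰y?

Compute successive powers until reaching e:
  (x²⁰y)¹ = x²⁰y, (x²⁰y)² = e.
The smallest positive k with (x²⁰y)ᵏ = e is 2.

Answer: 2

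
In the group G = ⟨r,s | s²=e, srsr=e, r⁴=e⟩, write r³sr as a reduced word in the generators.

Multiply left to right, reducing at each step:
  (r³) · s = r³s
  (r³s) · r = r²s

Answer: r²s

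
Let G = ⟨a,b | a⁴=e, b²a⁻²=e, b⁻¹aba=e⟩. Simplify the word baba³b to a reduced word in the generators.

Multiply left to right, reducing at each step:
  b · a = ab⁻¹
  (ab⁻¹) · b = a
  a · a³ = e
  e · b = b

Answer: b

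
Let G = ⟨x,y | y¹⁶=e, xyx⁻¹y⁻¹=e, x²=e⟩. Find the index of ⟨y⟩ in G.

First find ord(y) by computing successive powers:
  y¹ = y, y² = y², y³ = y³, y⁴ = y⁴, y⁵ = y⁵, y⁶ = y⁶, y⁷ = y⁷, y⁸ = y⁸, y⁹ = y⁹, y¹⁰ = y¹⁰, y¹¹ = y¹¹, y¹² = y¹², y¹³ = y¹³, y¹⁴ = y¹⁴, y¹⁵ = y¹⁵, y¹⁶ = e.
So |⟨y⟩| = ord(y) = 16. With |G| = 32, by Lagrange [G : ⟨y⟩] = 32/16 = 2.

Answer: 2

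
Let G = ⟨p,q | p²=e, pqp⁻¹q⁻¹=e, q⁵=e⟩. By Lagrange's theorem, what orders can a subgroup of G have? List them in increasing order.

|G| = 10 = 2 · 5. By Lagrange's theorem the order of any subgroup divides 10; the divisors of 10 are 1, 2, 5, 10.

Answer: 1, 2, 5, 10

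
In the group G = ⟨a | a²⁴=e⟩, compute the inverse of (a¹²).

The order of (a¹²) is 2 (smallest k with (a¹²)ᵏ = e), so (a¹²)⁻¹ = (a¹²)¹ = a¹².
Check: (a¹²) · (a¹²) → (a¹²) · a¹² = e, giving e as required.

Answer: a¹²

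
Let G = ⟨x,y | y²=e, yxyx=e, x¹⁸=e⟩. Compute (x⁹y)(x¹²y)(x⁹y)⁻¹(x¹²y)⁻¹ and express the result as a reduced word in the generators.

[(x⁹y), (x¹²y)] = (x⁹y)·(x¹²y)·(x⁹y)⁻¹·(x¹²y)⁻¹.
  (x⁹y) · (x¹²y) = x¹⁵
  (x¹⁵) · (x⁹y) = x⁶y
  (x⁶y) · (x¹²y) = x¹²

Answer: x¹²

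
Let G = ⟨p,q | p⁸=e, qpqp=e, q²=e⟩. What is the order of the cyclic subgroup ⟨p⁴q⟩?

|⟨p⁴q⟩| equals the order of p⁴q. Compute successive powers until reaching e:
  (p⁴q)¹ = p⁴q, (p⁴q)² = e.
The smallest positive k with (p⁴q)ᵏ = e is 2, so |⟨p⁴q⟩| = 2.

Answer: 2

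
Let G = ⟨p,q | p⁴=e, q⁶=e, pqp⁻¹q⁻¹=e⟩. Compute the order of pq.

Compute successive powers until reaching e:
  (pq)¹ = pq, (pq)² = p²q², (pq)³ = p³q³, (pq)⁴ = q⁴, (pq)⁵ = pq⁵, (pq)⁶ = p², (pq)⁷ = p³q, (pq)⁸ = q², (pq)⁹ = pq³, (pq)¹⁰ = p²q⁴, (pq)¹¹ = p³q⁵, (pq)¹² = e.
The smallest positive k with (pq)ᵏ = e is 12.

Answer: 12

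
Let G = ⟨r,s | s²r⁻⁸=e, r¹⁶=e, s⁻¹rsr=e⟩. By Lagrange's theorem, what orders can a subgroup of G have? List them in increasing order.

|G| = 32 = 2⁵. By Lagrange's theorem the order of any subgroup divides 32; the divisors of 32 are 1, 2, 4, 8, 16, 32.

Answer: 1, 2, 4, 8, 16, 32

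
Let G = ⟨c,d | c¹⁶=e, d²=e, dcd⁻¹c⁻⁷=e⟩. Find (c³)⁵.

Compute successive powers of (c³), reducing at each step:
  (c³)²: (c³) · c³ = c⁶
  (c³)³: (c⁶) · c³ = c⁹
  (c³)⁴: (c⁹) · c³ = c¹²
  (c³)⁵: (c¹²) · c³ = c¹⁵

Answer: c¹⁵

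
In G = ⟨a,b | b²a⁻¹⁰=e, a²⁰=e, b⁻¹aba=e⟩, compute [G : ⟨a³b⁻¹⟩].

First find ord(a³b⁻¹) by computing successive powers:
  (a³b⁻¹)¹ = a³b⁻¹, (a³b⁻¹)² = a¹⁰, (a³b⁻¹)³ = a³b, (a³b⁻¹)⁴ = e.
So |⟨a³b⁻¹⟩| = ord(a³b⁻¹) = 4. With |G| = 40, by Lagrange [G : ⟨a³b⁻¹⟩] = 40/4 = 10.

Answer: 10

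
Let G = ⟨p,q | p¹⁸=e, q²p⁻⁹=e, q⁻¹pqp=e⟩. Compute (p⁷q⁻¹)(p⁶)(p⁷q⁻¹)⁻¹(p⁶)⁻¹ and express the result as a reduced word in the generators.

[(p⁷q⁻¹), (p⁶)] = (p⁷q⁻¹)·(p⁶)·(p⁷q⁻¹)⁻¹·(p⁶)⁻¹.
  (p⁷q⁻¹) · (p⁶) = pq⁻¹
  (pq⁻¹) · (p⁷q) = p¹²
  (p¹²) · (p¹²) = p⁶

Answer: p⁶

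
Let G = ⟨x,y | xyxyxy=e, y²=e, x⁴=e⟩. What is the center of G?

An element z ∈ Z(G) iff z commutes with every generator.
For example e is central: e·x = x = x·e; e·y = y = y·e.
Whereas x ∉ Z(G) since x·y = xy ≠ yx = y·x.
Checking each of the 24 elements this way gives Z(G) = {e}, of order 1.

Answer: {e}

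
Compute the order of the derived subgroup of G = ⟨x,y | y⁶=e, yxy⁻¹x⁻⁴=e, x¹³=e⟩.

G' = [G, G] is generated by all commutators. The generator-pair commutators are: [x, y] = x¹⁰.
The subgroup they normally generate is {e, x, x², x³, x⁴, x⁵, x⁶, x⁷, x⁸, x⁹, x¹⁰, x¹¹, x¹²}, of order 13.
Check: |G/G'| = 78/13 = 6 is the order of the abelianisation.

Answer: 13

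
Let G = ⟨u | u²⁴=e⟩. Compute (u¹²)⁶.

Compute successive powers of (u¹²), reducing at each step:
  (u¹²)²: (u¹²) · u¹² = e
  (u¹²)³: e · u¹² = u¹²
  (u¹²)⁴: (u¹²) · u¹² = e
  (u¹²)⁵: e · u¹² = u¹²
  (u¹²)⁶: (u¹²) · u¹² = e

Answer: e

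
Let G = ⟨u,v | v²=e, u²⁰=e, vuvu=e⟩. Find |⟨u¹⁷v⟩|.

|⟨u¹⁷v⟩| equals the order of u¹⁷v. Compute successive powers until reaching e:
  (u¹⁷v)¹ = u¹⁷v, (u¹⁷v)² = e.
The smallest positive k with (u¹⁷v)ᵏ = e is 2, so |⟨u¹⁷v⟩| = 2.

Answer: 2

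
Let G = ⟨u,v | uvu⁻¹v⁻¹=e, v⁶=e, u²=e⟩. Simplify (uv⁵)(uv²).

Compute (uv⁵) · (uv²) by multiplying left to right and reducing via the relations at each step:
  (uv⁵) · u = v⁵
  (v⁵) · v² = v

Answer: v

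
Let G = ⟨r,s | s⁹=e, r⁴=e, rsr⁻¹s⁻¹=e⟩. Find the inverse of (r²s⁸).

The order of (r²s⁸) is 18 (smallest k with (r²s⁸)ᵏ = e), so (r²s⁸)⁻¹ = (r²s⁸)¹⁷ = r²s.
Check: (r²s⁸) · (r²s) → (r²s⁸) · r² = s⁸;   (s⁸) · s = e, giving e as required.

Answer: r²s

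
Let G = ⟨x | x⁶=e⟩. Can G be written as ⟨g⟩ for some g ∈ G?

|G| = 6. The element x has order 6 (its powers give 6 distinct elements), so ⟨x⟩ = G and G is cyclic.

Answer: Yes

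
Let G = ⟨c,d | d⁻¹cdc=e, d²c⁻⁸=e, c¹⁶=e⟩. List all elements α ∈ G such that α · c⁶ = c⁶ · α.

⟨c⁶⟩ ⊆ C_G(c⁶) since powers of c⁶ commute with c⁶; so |C_G(c⁶)| ≥ |⟨c⁶⟩| = 8.
By orbit–stabilizer, |C_G(c⁶)| = |G| / |conj. class of c⁶| = 32 / 2 = 16.
The 16 elements commuting with c⁶ are {e, c, c², c³, c⁴, c⁵, c⁶, c⁷, c⁸, c⁹, c¹⁰, c¹¹, c¹², c¹³, c¹⁴, c¹⁵}.

Answer: {e, c, c², c³, c⁴, c⁵, c⁶, c⁷, c⁸, c⁹, c¹⁰, c¹¹, c¹², c¹³, c¹⁴, c¹⁵}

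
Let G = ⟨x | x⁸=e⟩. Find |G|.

G is generated by a single element, so G is cyclic. The relator gives x⁸ = e and no smaller power is forced to be e, so the 8 powers {e, x, x², x³, x⁴, x⁵, x⁶, x⁷} are distinct. Hence |G| = 8.

Answer: 8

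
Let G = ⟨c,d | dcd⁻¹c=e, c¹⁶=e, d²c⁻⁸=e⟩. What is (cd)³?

Compute successive powers of (cd), reducing at each step:
  (cd)²: (cd) · c = d;   d · d = c⁸
  (cd)³: (c⁸) · c = c⁹;   (c⁹) · d = cd⁻¹

Answer: cd⁻¹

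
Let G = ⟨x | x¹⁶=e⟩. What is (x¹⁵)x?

Compute (x¹⁵) · x by multiplying left to right and reducing via the relations at each step:
  (x¹⁵) · x = e

Answer: e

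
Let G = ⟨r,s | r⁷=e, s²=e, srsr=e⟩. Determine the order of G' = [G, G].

G' = [G, G] is generated by all commutators. The generator-pair commutators are: [r, s] = r².
The subgroup they normally generate is {e, r, r², r³, r⁴, r⁵, r⁶}, of order 7.
Check: |G/G'| = 14/7 = 2 is the order of the abelianisation.

Answer: 7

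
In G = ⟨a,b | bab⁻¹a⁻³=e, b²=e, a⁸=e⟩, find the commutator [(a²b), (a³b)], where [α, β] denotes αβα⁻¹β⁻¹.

[(a²b), (a³b)] = (a²b)·(a³b)·(a²b)⁻¹·(a³b)⁻¹.
  (a²b) · (a³b) = a³
  (a³) · (a²b) = a⁵b
  (a⁵b) · (a⁷b) = a²

Answer: a²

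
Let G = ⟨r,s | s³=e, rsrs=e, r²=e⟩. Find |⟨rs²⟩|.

|⟨rs²⟩| equals the order of rs². Compute successive powers until reaching e:
  (rs²)¹ = rs², (rs²)² = e.
The smallest positive k with (rs²)ᵏ = e is 2, so |⟨rs²⟩| = 2.

Answer: 2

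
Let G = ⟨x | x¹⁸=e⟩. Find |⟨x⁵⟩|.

|⟨x⁵⟩| equals the order of x⁵. Compute successive powers until reaching e:
  (x⁵)¹ = x⁵, (x⁵)² = x¹⁰, (x⁵)³ = x¹⁵, (x⁵)⁴ = x², (x⁵)⁵ = x⁷, (x⁵)⁶ = x¹², (x⁵)⁷ = x¹⁷, (x⁵)⁸ = x⁴, (x⁵)⁹ = x⁹, (x⁵)¹⁰ = x¹⁴, (x⁵)¹¹ = x, (x⁵)¹² = x⁶, (x⁵)¹³ = x¹¹, (x⁵)¹⁴ = x¹⁶, (x⁵)¹⁵ = x³, (x⁵)¹⁶ = x⁸, (x⁵)¹⁷ = x¹³, (x⁵)¹⁸ = e.
The smallest positive k with (x⁵)ᵏ = e is 18, so |⟨x⁵⟩| = 18.

Answer: 18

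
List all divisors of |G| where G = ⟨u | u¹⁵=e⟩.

|G| = 15 = 3 · 5. By Lagrange's theorem the order of any subgroup divides 15; the divisors of 15 are 1, 3, 5, 15.

Answer: 1, 3, 5, 15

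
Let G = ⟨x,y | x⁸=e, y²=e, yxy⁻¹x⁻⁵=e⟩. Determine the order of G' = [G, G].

G' = [G, G] is generated by all commutators. The generator-pair commutators are: [x, y] = x⁴.
The subgroup they normally generate is {e, x⁴}, of order 2.
Check: |G/G'| = 16/2 = 8 is the order of the abelianisation.

Answer: 2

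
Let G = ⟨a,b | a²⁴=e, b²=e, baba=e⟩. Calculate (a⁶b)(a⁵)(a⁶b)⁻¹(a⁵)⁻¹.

[(a⁶b), (a⁵)] = (a⁶b)·(a⁵)·(a⁶b)⁻¹·(a⁵)⁻¹.
  (a⁶b) · (a⁵) = ab
  (ab) · (a⁶b) = a¹⁹
  (a¹⁹) · (a¹⁹) = a¹⁴

Answer: a¹⁴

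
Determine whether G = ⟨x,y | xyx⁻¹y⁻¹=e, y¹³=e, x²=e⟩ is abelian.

Each pair of generators commutes: x·y = xy = y·x. Since the generators pairwise commute, every element of G commutes with every other, so G is abelian.

Answer: Yes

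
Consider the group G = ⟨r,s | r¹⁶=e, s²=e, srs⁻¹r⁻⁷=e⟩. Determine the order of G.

Enumerate words in the generators, reducing via the relations: the distinct elements are
  {e, r, s, rs, r², r³, r⁴, r⁵, r⁶, r⁷, r⁸, r⁹, r²s, r³s, r¹², r¹³, r¹¹, r¹⁰, r¹⁴, r¹⁵, r⁴s, r⁵s, r⁶s, r⁷s, r⁸s, r⁹s, r¹²s, r¹³s, r¹¹s, r¹⁰s, r¹⁴s, r¹⁵s}.
No further products give new elements, so |G| = 32.

Answer: 32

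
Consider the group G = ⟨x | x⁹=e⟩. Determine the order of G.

G is generated by a single element, so G is cyclic. The relator gives x⁹ = e and no smaller power is forced to be e, so the 9 powers {e, x, x², x³, x⁴, x⁵, x⁶, x⁷, x⁸} are distinct. Hence |G| = 9.

Answer: 9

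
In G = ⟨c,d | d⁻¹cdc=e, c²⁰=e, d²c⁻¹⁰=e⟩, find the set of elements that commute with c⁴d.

⟨c⁴d⟩ ⊆ C_G(c⁴d) since powers of c⁴d commute with c⁴d; so |C_G(c⁴d)| ≥ |⟨c⁴d⟩| = 4.
By orbit–stabilizer, |C_G(c⁴d)| = |G| / |conj. class of c⁴d| = 40 / 10 = 4.
The 4 elements commuting with c⁴d are {e, c¹⁰, c⁴d, c⁴d⁻¹}.

Answer: {e, c¹⁰, c⁴d, c⁴d⁻¹}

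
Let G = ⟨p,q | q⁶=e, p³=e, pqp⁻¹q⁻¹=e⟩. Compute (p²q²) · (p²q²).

Compute (p²q²) · (p²q²) by multiplying left to right and reducing via the relations at each step:
  (p²q²) · p² = pq²
  (pq²) · q² = pq⁴

Answer: pq⁴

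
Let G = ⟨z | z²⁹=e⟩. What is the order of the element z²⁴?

Compute successive powers until reaching e:
  (z²⁴)¹ = z²⁴, (z²⁴)² = z¹⁹, (z²⁴)³ = z¹⁴, (z²⁴)⁴ = z⁹, (z²⁴)⁵ = z⁴, (z²⁴)⁶ = z²⁸, (z²⁴)⁷ = z²³, (z²⁴)⁸ = z¹⁸, (z²⁴)⁹ = z¹³, (z²⁴)¹⁰ = z⁸, (z²⁴)¹¹ = z³, (z²⁴)¹² = z²⁷, (z²⁴)¹³ = z²², (z²⁴)¹⁴ = z¹⁷, (z²⁴)¹⁵ = z¹², (z²⁴)¹⁶ = z⁷, (z²⁴)¹⁷ = z², (z²⁴)¹⁸ = z²⁶, (z²⁴)¹⁹ = z²¹, (z²⁴)²⁰ = z¹⁶, (z²⁴)²¹ = z¹¹, (z²⁴)²² = z⁶, (z²⁴)²³ = z, (z²⁴)²⁴ = z²⁵, (z²⁴)²⁵ = z²⁰, (z²⁴)²⁶ = z¹⁵, (z²⁴)²⁷ = z¹⁰, (z²⁴)²⁸ = z⁵, (z²⁴)²⁹ = e.
The smallest positive k with (z²⁴)ᵏ = e is 29.

Answer: 29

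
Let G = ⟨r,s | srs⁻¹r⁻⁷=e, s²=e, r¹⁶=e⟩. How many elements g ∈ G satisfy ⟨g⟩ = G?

⟨g⟩ = G would require ord(g) = |G| = 32, but the maximum element order in G is 16 < 32. So G is not cyclic and no single element generates it: the count is 0.

Answer: 0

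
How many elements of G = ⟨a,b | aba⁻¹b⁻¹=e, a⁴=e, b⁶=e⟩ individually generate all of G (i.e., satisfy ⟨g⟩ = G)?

⟨g⟩ = G would require ord(g) = |G| = 24, but the maximum element order in G is 12 < 24. So G is not cyclic and no single element generates it: the count is 0.

Answer: 0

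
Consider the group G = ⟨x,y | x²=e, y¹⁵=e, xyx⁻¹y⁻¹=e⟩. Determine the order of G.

Enumerate words in the generators, reducing via the relations: the distinct elements are
  {e, x, y, xy, y², y³, y⁴, y⁵, y⁶, y⁷, y⁸, y⁹, xy², xy³, xy⁴, xy⁵, xy⁶, xy⁷, xy⁸, xy⁹, y¹², y¹³, y¹¹, y¹⁰, y¹⁴, xy¹², xy¹³, xy¹¹, xy¹⁰, xy¹⁴}.
No further products give new elements, so |G| = 30.

Answer: 30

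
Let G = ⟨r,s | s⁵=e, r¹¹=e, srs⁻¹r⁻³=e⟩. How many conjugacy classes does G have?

The conjugacy classes (representative and size) are:
  [e] (size 1), [r³] (size 5), [r⁶] (size 5), [r⁷s] (size 11), [r⁹s²] (size 11), [r⁷s³] (size 11), [r⁷s⁴] (size 11).
Class equation: 1 + 5 + 5 + 11 + 11 + 11 + 11 = 55 = |G|. So G has 7 conjugacy classes.

Answer: 7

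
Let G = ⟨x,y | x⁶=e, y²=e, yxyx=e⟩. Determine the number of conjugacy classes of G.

The conjugacy classes (representative and size) are:
  [e] (size 1), [x⁵] (size 2), [x⁴] (size 2), [x³] (size 1), [y] (size 3), [x³y] (size 3).
Class equation: 1 + 2 + 2 + 1 + 3 + 3 = 12 = |G|. So G has 6 conjugacy classes.

Answer: 6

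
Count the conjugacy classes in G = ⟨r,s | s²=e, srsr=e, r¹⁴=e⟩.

The conjugacy classes (representative and size) are:
  [e] (size 1), [r¹³] (size 2), [r²] (size 2), [r³] (size 2), [r¹⁰] (size 2), [r⁵] (size 2), [r⁸] (size 2), [r⁷] (size 1), [r⁶s] (size 7), [r⁹s] (size 7).
Class equation: 1 + 2 + 2 + 2 + 2 + 2 + 2 + 1 + 7 + 7 = 28 = |G|. So G has 10 conjugacy classes.

Answer: 10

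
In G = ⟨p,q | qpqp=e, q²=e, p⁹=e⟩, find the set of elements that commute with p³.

⟨p³⟩ ⊆ C_G(p³) since powers of p³ commute with p³; so |C_G(p³)| ≥ |⟨p³⟩| = 3.
By orbit–stabilizer, |C_G(p³)| = |G| / |conj. class of p³| = 18 / 2 = 9.
The 9 elements commuting with p³ are {e, p, p², p³, p⁴, p⁵, p⁶, p⁷, p⁸}.

Answer: {e, p, p², p³, p⁴, p⁵, p⁶, p⁷, p⁸}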